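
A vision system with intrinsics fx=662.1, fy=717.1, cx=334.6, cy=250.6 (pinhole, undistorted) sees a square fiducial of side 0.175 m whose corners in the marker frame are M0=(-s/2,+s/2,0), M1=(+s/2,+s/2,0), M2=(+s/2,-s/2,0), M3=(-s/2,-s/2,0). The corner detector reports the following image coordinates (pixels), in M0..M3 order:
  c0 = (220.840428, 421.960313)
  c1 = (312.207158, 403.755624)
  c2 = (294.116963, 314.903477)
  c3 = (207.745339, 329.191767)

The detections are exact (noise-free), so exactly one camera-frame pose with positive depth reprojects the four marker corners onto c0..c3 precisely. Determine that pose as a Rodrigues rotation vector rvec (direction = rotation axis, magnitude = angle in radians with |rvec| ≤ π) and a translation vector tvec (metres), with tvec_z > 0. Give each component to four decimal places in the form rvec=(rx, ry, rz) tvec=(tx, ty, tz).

Intrinsics K: fx=662.1, fy=717.1, cx=334.6, cy=250.6
Marker side s = 0.175 m; corners in marker frame (Z=0):
  M0 = (-0.0875, +0.0875, 0)
  M1 = (+0.0875, +0.0875, 0)
  M2 = (+0.0875, -0.0875, 0)
  M3 = (-0.0875, -0.0875, 0)
Detected image corners:
  c0 = (220.840428, 421.960313) px
  c1 = (312.207158, 403.755624) px
  c2 = (294.116963, 314.903477) px
  c3 = (207.745339, 329.191767) px
Planar DLT: solve 8×8 A·h = b for H (H[2,2]=1):
  H  [+554.78873 -2.08750 +259.19883]
  H  [-25.16352 +388.90343 +365.91878]
  H  [+0.18323 -0.35333 +1.00000]
B = K⁻¹H; ‖b₁‖=0.773892, ‖b₂‖=0.773892; λ = 2/(‖b₁‖+‖b₂‖) = 1.292170, sign → tz>0 ⇒ λ=+1.292170
r₁ = λ·B[:,0] = (+0.96309,-0.12808,+0.23676); r₂ = λ·B[:,1] = (+0.22666,+0.86033,-0.45657)
r₃ = r₁×r₂ = (-0.14522,+0.49338,+0.85761); SVD([r₁ r₂ r₃]) → R = UVᵀ:
  R  [+0.96309 +0.22666 -0.14522]
  R  [-0.12808 +0.86033 +0.49338]
  R  [+0.23676 -0.45657 +0.85761]
t = (-0.14715, +0.20780, +1.29217) m
tr R = 2.681029; θ = arccos((tr R − 1)/2) = 0.572564 rad = 32.806°
axis k = ((R−Rᵀ)₃₂, (R−Rᵀ)₁₃, (R−Rᵀ)₂₁) / (2 sinθ) = (-0.876674, -0.352514, -0.327378)
rvec = θ·k = (-0.501952, -0.201837, -0.187445)

rvec=(-0.5020, -0.2018, -0.1874) tvec=(-0.1472, 0.2078, 1.2922)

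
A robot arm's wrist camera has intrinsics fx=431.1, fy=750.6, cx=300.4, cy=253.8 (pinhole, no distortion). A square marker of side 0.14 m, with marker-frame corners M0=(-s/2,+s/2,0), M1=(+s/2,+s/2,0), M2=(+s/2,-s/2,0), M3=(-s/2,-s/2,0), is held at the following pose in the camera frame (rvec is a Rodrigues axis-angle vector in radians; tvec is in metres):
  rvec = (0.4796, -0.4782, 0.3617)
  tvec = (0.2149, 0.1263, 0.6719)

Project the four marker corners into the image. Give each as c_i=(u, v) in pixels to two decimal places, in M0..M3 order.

c0=(382.86, 445.89) c1=(443.04, 458.25) c2=(491.85, 345.61) c3=(432.59, 318.96)

Intrinsics K: fx=431.1, fy=750.6, cx=300.4, cy=253.8
Marker side s = 0.14 m; corners in marker frame (Z=0):
  M0 = (-0.0700, +0.0700, 0)
  M1 = (+0.0700, +0.0700, 0)
  M2 = (+0.0700, -0.0700, 0)
  M3 = (-0.0700, -0.0700, 0)
rvec = (0.4796, -0.4782, 0.3617), |rvec| = θ = 0.76780 rad = 43.992°
Rodrigues: sinθ=0.69455, 1−cosθ=0.28056; R = I + sinθ·[k]× + (1−cosθ)·[k]×²:
    [+0.82891 -0.43634 -0.35002]
    [+0.21805 +0.82827 -0.51616]
    [+0.51514 +0.35153 +0.78170]
t = (0.2149, 0.1263, 0.6719) m
M0: Pc = R·M0+t = (+0.12633, +0.16902, +0.66045); u = 431.1·(+0.12633)/0.66045 + 300.4 = 382.8621, v = 750.6·(+0.16902)/0.66045 + 253.8 = 445.8866
M1: Pc = R·M1+t = (+0.24238, +0.19954, +0.73257); u = 431.1·(+0.24238)/0.73257 + 300.4 = 443.0352, v = 750.6·(+0.19954)/0.73257 + 253.8 = 458.2541
M2: Pc = R·M2+t = (+0.30347, +0.08358, +0.68335); u = 431.1·(+0.30347)/0.68335 + 300.4 = 491.8457, v = 750.6·(+0.08358)/0.68335 + 253.8 = 345.6098
M3: Pc = R·M3+t = (+0.18742, +0.05306, +0.61123); u = 431.1·(+0.18742)/0.61123 + 300.4 = 432.5868, v = 750.6·(+0.05306)/0.61123 + 253.8 = 318.9556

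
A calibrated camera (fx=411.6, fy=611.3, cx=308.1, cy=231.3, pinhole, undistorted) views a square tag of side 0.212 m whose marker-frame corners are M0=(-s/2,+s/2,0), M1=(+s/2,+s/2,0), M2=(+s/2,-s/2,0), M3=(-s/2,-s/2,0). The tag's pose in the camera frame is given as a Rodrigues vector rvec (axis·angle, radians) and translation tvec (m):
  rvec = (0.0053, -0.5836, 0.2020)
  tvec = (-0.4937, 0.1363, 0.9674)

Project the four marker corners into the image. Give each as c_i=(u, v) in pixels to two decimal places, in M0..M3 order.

Intrinsics K: fx=411.6, fy=611.3, cx=308.1, cy=231.3
Marker side s = 0.212 m; corners in marker frame (Z=0):
  M0 = (-0.1060, +0.1060, 0)
  M1 = (+0.1060, +0.1060, 0)
  M2 = (+0.1060, -0.1060, 0)
  M3 = (-0.1060, -0.1060, 0)
rvec = (0.0053, -0.5836, 0.2020), |rvec| = θ = 0.61759 rad = 35.385°
Rodrigues: sinθ=0.57907, 1−cosθ=0.18473; R = I + sinθ·[k]× + (1−cosθ)·[k]×²:
    [+0.81529 -0.19090 -0.54668]
    [+0.18790 +0.98022 -0.06206]
    [+0.54772 -0.05212 +0.83504]
t = (-0.4937, 0.1363, 0.9674) m
M0: Pc = R·M0+t = (-0.60036, +0.22029, +0.90382); u = 411.6·(-0.60036)/0.90382 + 308.1 = 34.6966, v = 611.3·(+0.22029)/0.90382 + 231.3 = 380.2914
M1: Pc = R·M1+t = (-0.42751, +0.26012, +1.01993); u = 411.6·(-0.42751)/1.01993 + 308.1 = 135.5739, v = 611.3·(+0.26012)/1.01993 + 231.3 = 387.2047
M2: Pc = R·M2+t = (-0.38704, +0.05231, +1.03098); u = 411.6·(-0.38704)/1.03098 + 308.1 = 153.5802, v = 611.3·(+0.05231)/1.03098 + 231.3 = 262.3185
M3: Pc = R·M3+t = (-0.55989, +0.01248, +0.91487); u = 411.6·(-0.55989)/0.91487 + 308.1 = 56.2068, v = 611.3·(+0.01248)/0.91487 + 231.3 = 239.6379

c0=(34.70, 380.29) c1=(135.57, 387.20) c2=(153.58, 262.32) c3=(56.21, 239.64)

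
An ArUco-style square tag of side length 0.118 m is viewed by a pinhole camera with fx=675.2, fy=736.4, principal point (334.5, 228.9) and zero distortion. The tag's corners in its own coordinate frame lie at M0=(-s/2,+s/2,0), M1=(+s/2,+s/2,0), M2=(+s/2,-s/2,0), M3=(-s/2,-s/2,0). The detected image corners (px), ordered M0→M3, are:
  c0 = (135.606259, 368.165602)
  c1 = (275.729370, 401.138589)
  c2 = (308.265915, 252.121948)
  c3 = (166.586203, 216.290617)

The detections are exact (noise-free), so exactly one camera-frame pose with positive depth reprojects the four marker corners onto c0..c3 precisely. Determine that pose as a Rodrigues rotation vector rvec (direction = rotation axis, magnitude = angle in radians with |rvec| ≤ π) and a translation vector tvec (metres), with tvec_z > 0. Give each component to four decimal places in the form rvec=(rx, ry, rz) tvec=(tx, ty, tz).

Intrinsics K: fx=675.2, fy=736.4, cx=334.5, cy=228.9
Marker side s = 0.118 m; corners in marker frame (Z=0):
  M0 = (-0.0590, +0.0590, 0)
  M1 = (+0.0590, +0.0590, 0)
  M2 = (+0.0590, -0.0590, 0)
  M3 = (-0.0590, -0.0590, 0)
Detected image corners:
  c0 = (135.606259, 368.165602) px
  c1 = (275.729370, 401.138589) px
  c2 = (308.265915, 252.121948) px
  c3 = (166.586203, 216.290617) px
Planar DLT: solve 8×8 A·h = b for H (H[2,2]=1):
  H  [+1223.44401 -241.81822 +221.98302]
  H  [+332.53492 +1313.09821 +310.11223]
  H  [+0.13276 +0.12355 +1.00000]
B = K⁻¹H; ‖b₁‖=1.798665, ‖b₂‖=1.798665; λ = 2/(‖b₁‖+‖b₂‖) = 0.555968, sign → tz>0 ⇒ λ=+0.555968
r₁ = λ·B[:,0] = (+0.97083,+0.22811,+0.07381); r₂ = λ·B[:,1] = (-0.23314,+0.97001,+0.06869)
r₃ = r₁×r₂ = (-0.05593,-0.08389,+0.99490); SVD([r₁ r₂ r₃]) → R = UVᵀ:
  R  [+0.97083 -0.23314 -0.05593]
  R  [+0.22811 +0.97001 -0.08389]
  R  [+0.07381 +0.06869 +0.99490]
t = (-0.09265, +0.06131, +0.55597) m
tr R = 2.935750; θ = arccos((tr R − 1)/2) = 0.254159 rad = 14.562°
axis k = ((R−Rᵀ)₃₂, (R−Rᵀ)₁₃, (R−Rᵀ)₂₁) / (2 sinθ) = (+0.303421, -0.257997, +0.917264)
rvec = θ·k = (+0.077117, -0.065572, +0.233131)

rvec=(0.0771, -0.0656, 0.2331) tvec=(-0.0926, 0.0613, 0.5560)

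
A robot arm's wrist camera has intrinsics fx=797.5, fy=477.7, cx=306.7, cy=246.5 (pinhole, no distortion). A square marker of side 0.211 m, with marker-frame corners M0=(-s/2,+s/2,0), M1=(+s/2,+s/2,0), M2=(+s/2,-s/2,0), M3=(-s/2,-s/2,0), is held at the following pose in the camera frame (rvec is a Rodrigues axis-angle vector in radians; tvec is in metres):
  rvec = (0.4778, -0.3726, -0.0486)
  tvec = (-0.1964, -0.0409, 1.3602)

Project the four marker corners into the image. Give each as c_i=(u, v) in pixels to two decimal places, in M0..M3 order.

c0=(133.01, 269.72) c1=(250.15, 259.36) c2=(251.17, 193.85) c3=(125.23, 201.33)

Intrinsics K: fx=797.5, fy=477.7, cx=306.7, cy=246.5
Marker side s = 0.211 m; corners in marker frame (Z=0):
  M0 = (-0.1055, +0.1055, 0)
  M1 = (+0.1055, +0.1055, 0)
  M2 = (+0.1055, -0.1055, 0)
  M3 = (-0.1055, -0.1055, 0)
rvec = (0.4778, -0.3726, -0.0486), |rvec| = θ = 0.60785 rad = 34.827°
Rodrigues: sinθ=0.57111, 1−cosθ=0.17912; R = I + sinθ·[k]× + (1−cosθ)·[k]×²:
    [+0.93155 -0.04064 -0.36133]
    [-0.13197 +0.88818 -0.44014]
    [+0.33882 +0.45769 +0.82202]
t = (-0.1964, -0.0409, 1.3602) m
M0: Pc = R·M0+t = (-0.29897, +0.06673, +1.37274); u = 797.5·(-0.29897)/1.37274 + 306.7 = 133.0141, v = 477.7·(+0.06673)/1.37274 + 246.5 = 269.7199
M1: Pc = R·M1+t = (-0.10241, +0.03888, +1.44423); u = 797.5·(-0.10241)/1.44423 + 306.7 = 250.1499, v = 477.7·(+0.03888)/1.44423 + 246.5 = 259.3602
M2: Pc = R·M2+t = (-0.09383, -0.14853, +1.34766); u = 797.5·(-0.09383)/1.34766 + 306.7 = 251.1725, v = 477.7·(-0.14853)/1.34766 + 246.5 = 193.8526
M3: Pc = R·M3+t = (-0.29039, -0.12068, +1.27617); u = 797.5·(-0.29039)/1.27617 + 306.7 = 125.2298, v = 477.7·(-0.12068)/1.27617 + 246.5 = 201.3265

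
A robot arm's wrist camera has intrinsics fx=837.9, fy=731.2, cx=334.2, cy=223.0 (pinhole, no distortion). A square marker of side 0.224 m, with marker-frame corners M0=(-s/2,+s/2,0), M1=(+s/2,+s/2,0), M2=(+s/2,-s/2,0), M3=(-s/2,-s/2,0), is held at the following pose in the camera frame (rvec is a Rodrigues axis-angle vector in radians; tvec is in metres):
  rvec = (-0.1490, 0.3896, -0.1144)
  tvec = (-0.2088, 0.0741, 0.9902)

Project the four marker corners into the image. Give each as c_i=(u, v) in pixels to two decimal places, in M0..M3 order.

c0=(83.97, 367.21) c1=(247.12, 355.48) c2=(234.51, 184.02) c3=(78.14, 208.84)

Intrinsics K: fx=837.9, fy=731.2, cx=334.2, cy=223.0
Marker side s = 0.224 m; corners in marker frame (Z=0):
  M0 = (-0.1120, +0.1120, 0)
  M1 = (+0.1120, +0.1120, 0)
  M2 = (+0.1120, -0.1120, 0)
  M3 = (-0.1120, -0.1120, 0)
rvec = (-0.1490, 0.3896, -0.1144), |rvec| = θ = 0.43252 rad = 24.782°
Rodrigues: sinθ=0.41916, 1−cosθ=0.09209; R = I + sinθ·[k]× + (1−cosθ)·[k]×²:
    [+0.91884 +0.08229 +0.38596]
    [-0.13944 +0.98263 +0.12246]
    [-0.36917 -0.16634 +0.91435]
t = (-0.2088, 0.0741, 0.9902) m
M0: Pc = R·M0+t = (-0.30249, +0.19977, +1.01292); u = 837.9·(-0.30249)/1.01292 + 334.2 = 83.9731, v = 731.2·(+0.19977)/1.01292 + 223.0 = 367.2104
M1: Pc = R·M1+t = (-0.09667, +0.16854, +0.93022); u = 837.9·(-0.09667)/0.93022 + 334.2 = 247.1212, v = 731.2·(+0.16854)/0.93022 + 223.0 = 355.4782
M2: Pc = R·M2+t = (-0.11511, -0.05157, +0.96748); u = 837.9·(-0.11511)/0.96748 + 334.2 = 234.5105, v = 731.2·(-0.05157)/0.96748 + 223.0 = 184.0231
M3: Pc = R·M3+t = (-0.32093, -0.02034, +1.05018); u = 837.9·(-0.32093)/1.05018 + 334.2 = 78.1438, v = 731.2·(-0.02034)/1.05018 + 223.0 = 208.8401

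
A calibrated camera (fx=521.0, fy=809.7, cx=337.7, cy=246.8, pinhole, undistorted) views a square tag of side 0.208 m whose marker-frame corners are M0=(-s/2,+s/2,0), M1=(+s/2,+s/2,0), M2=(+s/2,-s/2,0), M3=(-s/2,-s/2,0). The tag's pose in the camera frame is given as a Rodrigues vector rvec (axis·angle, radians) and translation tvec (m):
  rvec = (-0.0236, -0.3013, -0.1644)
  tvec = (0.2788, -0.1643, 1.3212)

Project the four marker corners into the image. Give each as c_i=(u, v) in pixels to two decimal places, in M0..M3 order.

Intrinsics K: fx=521.0, fy=809.7, cx=337.7, cy=246.8
Marker side s = 0.208 m; corners in marker frame (Z=0):
  M0 = (-0.1040, +0.1040, 0)
  M1 = (+0.1040, +0.1040, 0)
  M2 = (+0.1040, -0.1040, 0)
  M3 = (-0.1040, -0.1040, 0)
rvec = (-0.0236, -0.3013, -0.1644), |rvec| = θ = 0.34404 rad = 19.712°
Rodrigues: sinθ=0.33730, 1−cosθ=0.05860; R = I + sinθ·[k]× + (1−cosθ)·[k]×²:
    [+0.94167 +0.16470 -0.29347]
    [-0.15766 +0.98634 +0.04766]
    [+0.29731 +0.00139 +0.95478]
t = (0.2788, -0.1643, 1.3212) m
M0: Pc = R·M0+t = (+0.19799, -0.04532, +1.29042); u = 521.0·(+0.19799)/1.29042 + 337.7 = 417.6389, v = 809.7·(-0.04532)/1.29042 + 246.8 = 218.3606
M1: Pc = R·M1+t = (+0.39386, -0.07812, +1.35226); u = 521.0·(+0.39386)/1.35226 + 337.7 = 489.4472, v = 809.7·(-0.07812)/1.35226 + 246.8 = 200.0259
M2: Pc = R·M2+t = (+0.35961, -0.28328, +1.35198); u = 521.0·(+0.35961)/1.35198 + 337.7 = 476.2783, v = 809.7·(-0.28328)/1.35198 + 246.8 = 77.1458
M3: Pc = R·M3+t = (+0.16374, -0.25048, +1.29014); u = 521.0·(+0.16374)/1.29014 + 337.7 = 403.8227, v = 809.7·(-0.25048)/1.29014 + 246.8 = 89.5944

c0=(417.64, 218.36) c1=(489.45, 200.03) c2=(476.28, 77.15) c3=(403.82, 89.59)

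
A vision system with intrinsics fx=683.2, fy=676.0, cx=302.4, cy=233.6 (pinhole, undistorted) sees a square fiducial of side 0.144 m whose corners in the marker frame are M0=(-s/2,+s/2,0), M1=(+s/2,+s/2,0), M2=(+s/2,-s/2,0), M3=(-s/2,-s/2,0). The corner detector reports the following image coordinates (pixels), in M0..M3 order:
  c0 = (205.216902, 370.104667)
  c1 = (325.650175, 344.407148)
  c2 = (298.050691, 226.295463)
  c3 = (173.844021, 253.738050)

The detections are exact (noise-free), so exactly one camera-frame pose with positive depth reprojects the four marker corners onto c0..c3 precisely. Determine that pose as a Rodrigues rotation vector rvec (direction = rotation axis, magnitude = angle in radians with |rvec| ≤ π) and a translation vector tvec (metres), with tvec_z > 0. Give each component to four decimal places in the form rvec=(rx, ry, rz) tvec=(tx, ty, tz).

Intrinsics K: fx=683.2, fy=676.0, cx=302.4, cy=233.6
Marker side s = 0.144 m; corners in marker frame (Z=0):
  M0 = (-0.0720, +0.0720, 0)
  M1 = (+0.0720, +0.0720, 0)
  M2 = (+0.0720, -0.0720, 0)
  M3 = (-0.0720, -0.0720, 0)
Detected image corners:
  c0 = (205.216902, 370.104667) px
  c1 = (325.650175, 344.407148) px
  c2 = (298.050691, 226.295463) px
  c3 = (173.844021, 253.738050) px
Planar DLT: solve 8×8 A·h = b for H (H[2,2]=1):
  H  [+836.20045 +261.65961 +250.70227]
  H  [-199.93726 +881.85551 +299.64309]
  H  [-0.05198 +0.22676 +1.00000]
B = K⁻¹H; ‖b₁‖=1.278580, ‖b₂‖=1.278580; λ = 2/(‖b₁‖+‖b₂‖) = 0.782118, sign → tz>0 ⇒ λ=+0.782118
r₁ = λ·B[:,0] = (+0.97526,-0.21728,-0.04065); r₂ = λ·B[:,1] = (+0.22105,+0.95900,+0.17735)
r₃ = r₁×r₂ = (+0.00045,-0.18195,+0.98331); SVD([r₁ r₂ r₃]) → R = UVᵀ:
  R  [+0.97526 +0.22105 +0.00045]
  R  [-0.21728 +0.95900 -0.18195]
  R  [-0.04065 +0.17735 +0.98331]
t = (-0.05918, +0.07641, +0.78212) m
tr R = 2.917574; θ = arccos((tr R − 1)/2) = 0.288094 rad = 16.507°
axis k = ((R−Rᵀ)₃₂, (R−Rᵀ)₁₃, (R−Rᵀ)₂₁) / (2 sinθ) = (+0.632287, +0.072331, -0.771351)
rvec = θ·k = (+0.182158, +0.020838, -0.222222)

rvec=(0.1822, 0.0208, -0.2222) tvec=(-0.0592, 0.0764, 0.7821)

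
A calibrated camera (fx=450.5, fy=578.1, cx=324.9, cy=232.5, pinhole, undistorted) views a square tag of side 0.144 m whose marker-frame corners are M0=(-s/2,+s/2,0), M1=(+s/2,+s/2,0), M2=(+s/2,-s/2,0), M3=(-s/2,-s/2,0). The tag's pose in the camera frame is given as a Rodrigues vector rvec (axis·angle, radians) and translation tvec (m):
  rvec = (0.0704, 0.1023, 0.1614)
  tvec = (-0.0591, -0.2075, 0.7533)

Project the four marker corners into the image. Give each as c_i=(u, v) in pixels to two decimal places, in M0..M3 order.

c0=(241.91, 120.47) c1=(325.08, 136.55) c2=(338.81, 24.45) c3=(254.15, 10.18)

Intrinsics K: fx=450.5, fy=578.1, cx=324.9, cy=232.5
Marker side s = 0.144 m; corners in marker frame (Z=0):
  M0 = (-0.0720, +0.0720, 0)
  M1 = (+0.0720, +0.0720, 0)
  M2 = (+0.0720, -0.0720, 0)
  M3 = (-0.0720, -0.0720, 0)
rvec = (0.0704, 0.1023, 0.1614), |rvec| = θ = 0.20365 rad = 11.668°
Rodrigues: sinθ=0.20224, 1−cosθ=0.02066; R = I + sinθ·[k]× + (1−cosθ)·[k]×²:
    [+0.98181 -0.15670 +0.10726]
    [+0.16388 +0.98455 -0.06169]
    [-0.09593 +0.07814 +0.99232]
t = (-0.0591, -0.2075, 0.7533) m
M0: Pc = R·M0+t = (-0.14107, -0.14841, +0.76583); u = 450.5·(-0.14107)/0.76583 + 324.9 = 241.9145, v = 578.1·(-0.14841)/0.76583 + 232.5 = 120.4696
M1: Pc = R·M1+t = (+0.00031, -0.12481, +0.75202); u = 450.5·(+0.00031)/0.75202 + 324.9 = 325.0843, v = 578.1·(-0.12481)/0.75202 + 232.5 = 136.5522
M2: Pc = R·M2+t = (+0.02287, -0.26659, +0.74077); u = 450.5·(+0.02287)/0.74077 + 324.9 = 338.8098, v = 578.1·(-0.26659)/0.74077 + 232.5 = 24.4522
M3: Pc = R·M3+t = (-0.11851, -0.29019, +0.75458); u = 450.5·(-0.11851)/0.75458 + 324.9 = 254.1485, v = 578.1·(-0.29019)/0.75458 + 232.5 = 10.1820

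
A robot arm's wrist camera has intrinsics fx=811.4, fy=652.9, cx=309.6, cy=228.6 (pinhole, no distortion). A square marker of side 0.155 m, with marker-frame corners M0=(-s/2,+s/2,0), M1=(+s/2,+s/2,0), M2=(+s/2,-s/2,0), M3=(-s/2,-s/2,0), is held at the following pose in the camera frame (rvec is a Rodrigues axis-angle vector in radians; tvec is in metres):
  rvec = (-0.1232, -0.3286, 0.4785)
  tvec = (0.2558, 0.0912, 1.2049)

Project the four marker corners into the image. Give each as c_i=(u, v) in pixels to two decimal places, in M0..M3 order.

c0=(419.03, 297.37) c1=(501.91, 334.20) c2=(540.97, 259.81) c3=(461.58, 221.20)

Intrinsics K: fx=811.4, fy=652.9, cx=309.6, cy=228.6
Marker side s = 0.155 m; corners in marker frame (Z=0):
  M0 = (-0.0775, +0.0775, 0)
  M1 = (+0.0775, +0.0775, 0)
  M2 = (+0.0775, -0.0775, 0)
  M3 = (-0.0775, -0.0775, 0)
rvec = (-0.1232, -0.3286, 0.4785), |rvec| = θ = 0.59340 rad = 33.999°
Rodrigues: sinθ=0.55918, 1−cosθ=0.17095; R = I + sinθ·[k]× + (1−cosθ)·[k]×²:
    [+0.83642 -0.43125 -0.33827]
    [+0.47056 +0.88147 +0.03976]
    [+0.28103 -0.19243 +0.94021]
t = (0.2558, 0.0912, 1.2049) m
M0: Pc = R·M0+t = (+0.15756, +0.12305, +1.16821); u = 811.4·(+0.15756)/1.16821 + 309.6 = 419.0332, v = 652.9·(+0.12305)/1.16821 + 228.6 = 297.3689
M1: Pc = R·M1+t = (+0.28720, +0.19598, +1.21177); u = 811.4·(+0.28720)/1.21177 + 309.6 = 501.9094, v = 652.9·(+0.19598)/1.21177 + 228.6 = 334.1955
M2: Pc = R·M2+t = (+0.35404, +0.05935, +1.24159); u = 811.4·(+0.35404)/1.24159 + 309.6 = 540.9733, v = 652.9·(+0.05935)/1.24159 + 228.6 = 259.8121
M3: Pc = R·M3+t = (+0.22440, -0.01358, +1.19803); u = 811.4·(+0.22440)/1.19803 + 309.6 = 461.5808, v = 652.9·(-0.01358)/1.19803 + 228.6 = 221.1978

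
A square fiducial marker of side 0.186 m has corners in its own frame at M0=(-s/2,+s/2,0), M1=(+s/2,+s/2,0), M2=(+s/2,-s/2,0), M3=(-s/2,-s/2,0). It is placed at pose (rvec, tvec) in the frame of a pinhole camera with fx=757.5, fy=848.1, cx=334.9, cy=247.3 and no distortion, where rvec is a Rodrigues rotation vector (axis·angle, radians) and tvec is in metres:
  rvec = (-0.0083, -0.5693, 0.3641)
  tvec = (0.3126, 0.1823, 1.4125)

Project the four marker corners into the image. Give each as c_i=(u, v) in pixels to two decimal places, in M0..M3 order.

c0=(451.81, 396.30) c1=(519.67, 423.14) c2=(549.22, 320.38) c3=(484.44, 286.62)

Intrinsics K: fx=757.5, fy=848.1, cx=334.9, cy=247.3
Marker side s = 0.186 m; corners in marker frame (Z=0):
  M0 = (-0.0930, +0.0930, 0)
  M1 = (+0.0930, +0.0930, 0)
  M2 = (+0.0930, -0.0930, 0)
  M3 = (-0.0930, -0.0930, 0)
rvec = (-0.0083, -0.5693, 0.3641), |rvec| = θ = 0.67583 rad = 38.722°
Rodrigues: sinθ=0.62554, 1−cosθ=0.21981; R = I + sinθ·[k]× + (1−cosθ)·[k]×²:
    [+0.78022 -0.33474 -0.52840]
    [+0.33928 +0.93617 -0.09207]
    [+0.52549 -0.10744 +0.84399]
t = (0.3126, 0.1823, 1.4125) m
M0: Pc = R·M0+t = (+0.20891, +0.23781, +1.35364); u = 757.5·(+0.20891)/1.35364 + 334.9 = 451.8060, v = 848.1·(+0.23781)/1.35364 + 247.3 = 396.2961
M1: Pc = R·M1+t = (+0.35403, +0.30092, +1.45138); u = 757.5·(+0.35403)/1.45138 + 334.9 = 519.6747, v = 848.1·(+0.30092)/1.45138 + 247.3 = 423.1381
M2: Pc = R·M2+t = (+0.41629, +0.12679, +1.47136); u = 757.5·(+0.41629)/1.47136 + 334.9 = 549.2188, v = 848.1·(+0.12679)/1.47136 + 247.3 = 320.3822
M3: Pc = R·M3+t = (+0.27117, +0.06368, +1.37362); u = 757.5·(+0.27117)/1.37362 + 334.9 = 484.4397, v = 848.1·(+0.06368)/1.37362 + 247.3 = 286.6191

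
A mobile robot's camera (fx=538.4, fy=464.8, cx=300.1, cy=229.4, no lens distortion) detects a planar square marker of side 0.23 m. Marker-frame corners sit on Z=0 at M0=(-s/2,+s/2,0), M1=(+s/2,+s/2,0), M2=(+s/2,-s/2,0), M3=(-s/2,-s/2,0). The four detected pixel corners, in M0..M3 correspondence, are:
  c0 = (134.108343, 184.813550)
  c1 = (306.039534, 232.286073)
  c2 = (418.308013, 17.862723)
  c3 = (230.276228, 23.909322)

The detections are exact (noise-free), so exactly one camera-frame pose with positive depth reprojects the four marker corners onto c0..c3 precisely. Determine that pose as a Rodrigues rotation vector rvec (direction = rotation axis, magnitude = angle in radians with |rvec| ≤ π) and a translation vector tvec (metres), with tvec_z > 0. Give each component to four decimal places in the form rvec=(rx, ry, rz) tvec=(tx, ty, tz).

Intrinsics K: fx=538.4, fy=464.8, cx=300.1, cy=229.4
Marker side s = 0.23 m; corners in marker frame (Z=0):
  M0 = (-0.1150, +0.1150, 0)
  M1 = (+0.1150, +0.1150, 0)
  M2 = (+0.1150, -0.1150, 0)
  M3 = (-0.1150, -0.1150, 0)
Detected image corners:
  c0 = (134.108343, 184.813550) px
  c1 = (306.039534, 232.286073) px
  c2 = (418.308013, 17.862723) px
  c3 = (230.276228, 23.909322) px
Planar DLT: solve 8×8 A·h = b for H (H[2,2]=1):
  H  [+455.57365 -532.44895 +261.55760]
  H  [-52.40905 +764.31650 +109.94450]
  H  [-1.20580 -0.30928 +1.00000]
B = K⁻¹H; ‖b₁‖=1.997943, ‖b₂‖=1.997943; λ = 2/(‖b₁‖+‖b₂‖) = 0.500515, sign → tz>0 ⇒ λ=+0.500515
r₁ = λ·B[:,0] = (+0.75992,+0.24143,-0.60352); r₂ = λ·B[:,1] = (-0.40870,+0.89945,-0.15480)
r₃ = r₁×r₂ = (+0.50546,+0.36429,+0.78218); SVD([r₁ r₂ r₃]) → R = UVᵀ:
  R  [+0.75992 -0.40870 +0.50546]
  R  [+0.24143 +0.89945 +0.36429]
  R  [-0.60352 -0.15480 +0.78218]
t = (-0.03583, -0.12863, +0.50051) m
tr R = 2.441536; θ = arccos((tr R − 1)/2) = 0.765886 rad = 43.882°
axis k = ((R−Rᵀ)₃₂, (R−Rᵀ)₁₃, (R−Rᵀ)₂₁) / (2 sinθ) = (-0.374429, +0.799931, +0.468950)
rvec = θ·k = (-0.286770, +0.612656, +0.359162)

rvec=(-0.2868, 0.6127, 0.3592) tvec=(-0.0358, -0.1286, 0.5005)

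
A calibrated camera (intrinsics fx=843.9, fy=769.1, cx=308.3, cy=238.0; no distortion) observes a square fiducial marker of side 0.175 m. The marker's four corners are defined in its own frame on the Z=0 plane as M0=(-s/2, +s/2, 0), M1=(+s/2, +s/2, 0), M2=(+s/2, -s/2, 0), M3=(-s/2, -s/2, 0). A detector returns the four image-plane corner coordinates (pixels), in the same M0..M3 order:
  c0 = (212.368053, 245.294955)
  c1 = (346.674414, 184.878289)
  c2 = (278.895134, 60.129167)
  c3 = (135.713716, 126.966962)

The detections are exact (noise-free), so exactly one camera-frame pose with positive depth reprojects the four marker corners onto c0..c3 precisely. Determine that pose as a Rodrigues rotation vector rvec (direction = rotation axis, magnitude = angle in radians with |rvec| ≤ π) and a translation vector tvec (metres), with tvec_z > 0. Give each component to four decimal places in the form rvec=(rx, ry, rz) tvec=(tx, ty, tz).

rvec=(0.4126, -0.0113, -0.4652) tvec=(-0.0720, -0.1001, 0.9472)

Intrinsics K: fx=843.9, fy=769.1, cx=308.3, cy=238.0
Marker side s = 0.175 m; corners in marker frame (Z=0):
  M0 = (-0.0875, +0.0875, 0)
  M1 = (+0.0875, +0.0875, 0)
  M2 = (+0.0875, -0.0875, 0)
  M3 = (-0.0875, -0.0875, 0)
Detected image corners:
  c0 = (212.368053, 245.294955) px
  c1 = (346.674414, 184.878289) px
  c2 = (278.895134, 60.129167) px
  c3 = (135.713716, 126.966962) px
Planar DLT: solve 8×8 A·h = b for H (H[2,2]=1):
  H  [+770.76613 +512.84007 +244.18327]
  H  [-376.33004 +757.75120 +156.74320]
  H  [-0.08687 +0.41074 +1.00000]
B = K⁻¹H; ‖b₁‖=1.055723, ‖b₂‖=1.055723; λ = 2/(‖b₁‖+‖b₂‖) = 0.947218, sign → tz>0 ⇒ λ=+0.947218
r₁ = λ·B[:,0] = (+0.89519,-0.43802,-0.08228); r₂ = λ·B[:,1] = (+0.43349,+0.81284,+0.38906)
r₃ = r₁×r₂ = (-0.10353,-0.38395,+0.91753); SVD([r₁ r₂ r₃]) → R = UVᵀ:
  R  [+0.89519 +0.43349 -0.10353]
  R  [-0.43802 +0.81284 -0.38395]
  R  [-0.08228 +0.38906 +0.91753]
t = (-0.07197, -0.10008, +0.94722) m
tr R = 2.625564; θ = arccos((tr R − 1)/2) = 0.621884 rad = 35.631°
axis k = ((R−Rᵀ)₃₂, (R−Rᵀ)₁₃, (R−Rᵀ)₂₁) / (2 sinθ) = (+0.663455, -0.018240, -0.747994)
rvec = θ·k = (+0.412593, -0.011343, -0.465166)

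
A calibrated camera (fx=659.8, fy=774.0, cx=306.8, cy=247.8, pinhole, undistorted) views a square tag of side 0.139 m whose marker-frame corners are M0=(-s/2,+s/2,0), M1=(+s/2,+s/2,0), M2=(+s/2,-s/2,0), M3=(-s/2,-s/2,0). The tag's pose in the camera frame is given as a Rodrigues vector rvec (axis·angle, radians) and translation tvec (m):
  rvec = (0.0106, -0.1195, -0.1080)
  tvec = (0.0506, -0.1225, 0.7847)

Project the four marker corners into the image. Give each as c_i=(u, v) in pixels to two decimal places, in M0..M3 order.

c0=(297.83, 202.12) c1=(412.01, 188.42) c2=(399.94, 53.15) c3=(285.16, 64.03)

Intrinsics K: fx=659.8, fy=774.0, cx=306.8, cy=247.8
Marker side s = 0.139 m; corners in marker frame (Z=0):
  M0 = (-0.0695, +0.0695, 0)
  M1 = (+0.0695, +0.0695, 0)
  M2 = (+0.0695, -0.0695, 0)
  M3 = (-0.0695, -0.0695, 0)
rvec = (0.0106, -0.1195, -0.1080), |rvec| = θ = 0.16142 rad = 9.249°
Rodrigues: sinθ=0.16072, 1−cosθ=0.01300; R = I + sinθ·[k]× + (1−cosθ)·[k]×²:
    [+0.98706 +0.10690 -0.11955]
    [-0.10816 +0.99412 -0.00412]
    [+0.11841 +0.01699 +0.99282]
t = (0.0506, -0.1225, 0.7847) m
M0: Pc = R·M0+t = (-0.01057, -0.04589, +0.77765); u = 659.8·(-0.01057)/0.77765 + 306.8 = 297.8311, v = 774.0·(-0.04589)/0.77765 + 247.8 = 202.1245
M1: Pc = R·M1+t = (+0.12663, -0.06093, +0.79411); u = 659.8·(+0.12663)/0.79411 + 306.8 = 412.0126, v = 774.0·(-0.06093)/0.79411 + 247.8 = 188.4172
M2: Pc = R·M2+t = (+0.11177, -0.19911, +0.79175); u = 659.8·(+0.11177)/0.79175 + 306.8 = 399.9437, v = 774.0·(-0.19911)/0.79175 + 247.8 = 53.1544
M3: Pc = R·M3+t = (-0.02543, -0.18407, +0.77529); u = 659.8·(-0.02543)/0.77529 + 306.8 = 285.1582, v = 774.0·(-0.18407)/0.77529 + 247.8 = 64.0319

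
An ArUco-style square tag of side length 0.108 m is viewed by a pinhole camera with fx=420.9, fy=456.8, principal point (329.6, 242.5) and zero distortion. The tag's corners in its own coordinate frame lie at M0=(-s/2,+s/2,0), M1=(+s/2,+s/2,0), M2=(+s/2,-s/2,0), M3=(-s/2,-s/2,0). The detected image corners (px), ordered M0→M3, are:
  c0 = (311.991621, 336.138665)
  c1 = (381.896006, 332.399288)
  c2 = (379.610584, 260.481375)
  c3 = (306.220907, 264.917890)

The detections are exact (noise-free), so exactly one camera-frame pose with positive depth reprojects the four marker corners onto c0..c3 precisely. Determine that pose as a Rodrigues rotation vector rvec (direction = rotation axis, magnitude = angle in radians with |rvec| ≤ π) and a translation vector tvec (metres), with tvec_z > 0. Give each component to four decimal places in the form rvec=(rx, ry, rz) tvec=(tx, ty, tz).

rvec=(0.2934, 0.0321, -0.0631) tvec=(0.0230, 0.0790, 0.6342)

Intrinsics K: fx=420.9, fy=456.8, cx=329.6, cy=242.5
Marker side s = 0.108 m; corners in marker frame (Z=0):
  M0 = (-0.0540, +0.0540, 0)
  M1 = (+0.0540, +0.0540, 0)
  M2 = (+0.0540, -0.0540, 0)
  M3 = (-0.0540, -0.0540, 0)
Detected image corners:
  c0 = (311.991621, 336.138665) px
  c1 = (381.896006, 332.399288) px
  c2 = (379.610584, 260.481375) px
  c3 = (306.220907, 264.917890) px
Planar DLT: solve 8×8 A·h = b for H (H[2,2]=1):
  H  [+640.83823 +193.96214 +344.85485]
  H  [-56.95231 +798.18940 +299.36876]
  H  [-0.06426 +0.45403 +1.00000]
B = K⁻¹H; ‖b₁‖=1.576777, ‖b₂‖=1.576777; λ = 2/(‖b₁‖+‖b₂‖) = 0.634205, sign → tz>0 ⇒ λ=+0.634205
r₁ = λ·B[:,0] = (+0.99752,-0.05744,-0.04075); r₂ = λ·B[:,1] = (+0.06677,+0.95532,+0.28795)
r₃ = r₁×r₂ = (+0.02239,-0.28996,+0.95678); SVD([r₁ r₂ r₃]) → R = UVᵀ:
  R  [+0.99752 +0.06677 +0.02239]
  R  [-0.05744 +0.95532 -0.28996]
  R  [-0.04075 +0.28795 +0.95678]
t = (+0.02299, +0.07895, +0.63420) m
tr R = 2.909610; θ = arccos((tr R − 1)/2) = 0.301793 rad = 17.291°
axis k = ((R−Rᵀ)₃₂, (R−Rᵀ)₁₃, (R−Rᵀ)₂₁) / (2 sinθ) = (+0.972143, +0.106223, -0.208938)
rvec = θ·k = (+0.293386, +0.032057, -0.063056)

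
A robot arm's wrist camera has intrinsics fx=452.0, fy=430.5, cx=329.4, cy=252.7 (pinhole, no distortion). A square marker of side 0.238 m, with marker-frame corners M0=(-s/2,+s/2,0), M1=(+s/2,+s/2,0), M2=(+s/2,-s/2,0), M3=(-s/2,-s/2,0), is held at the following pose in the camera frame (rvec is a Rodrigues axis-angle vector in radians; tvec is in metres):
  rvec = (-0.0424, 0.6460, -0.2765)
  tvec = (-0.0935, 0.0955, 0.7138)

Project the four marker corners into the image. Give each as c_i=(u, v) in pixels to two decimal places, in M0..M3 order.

Intrinsics K: fx=452.0, fy=430.5, cx=329.4, cy=252.7
Marker side s = 0.238 m; corners in marker frame (Z=0):
  M0 = (-0.1190, +0.1190, 0)
  M1 = (+0.1190, +0.1190, 0)
  M2 = (+0.1190, -0.1190, 0)
  M3 = (-0.1190, -0.1190, 0)
rvec = (-0.0424, 0.6460, -0.2765), |rvec| = θ = 0.70396 rad = 40.334°
Rodrigues: sinθ=0.64724, 1−cosθ=0.23772; R = I + sinθ·[k]× + (1−cosθ)·[k]×²:
    [+0.76314 +0.24108 +0.59957]
    [-0.26736 +0.96246 -0.04670]
    [-0.58833 -0.12467 +0.79896]
t = (-0.0935, 0.0955, 0.7138) m
M0: Pc = R·M0+t = (-0.15563, +0.24185, +0.76898); u = 452.0·(-0.15563)/0.76898 + 329.4 = 237.9242, v = 430.5·(+0.24185)/0.76898 + 252.7 = 388.0958
M1: Pc = R·M1+t = (+0.02600, +0.17822, +0.62895); u = 452.0·(+0.02600)/0.62895 + 329.4 = 348.0872, v = 430.5·(+0.17822)/0.62895 + 252.7 = 374.6844
M2: Pc = R·M2+t = (-0.03137, -0.05085, +0.65862); u = 452.0·(-0.03137)/0.65862 + 329.4 = 307.8682, v = 430.5·(-0.05085)/0.65862 + 252.7 = 219.4632
M3: Pc = R·M3+t = (-0.21300, +0.01278, +0.79865); u = 452.0·(-0.21300)/0.79865 + 329.4 = 208.8492, v = 430.5·(+0.01278)/0.79865 + 252.7 = 259.5903

c0=(237.92, 388.10) c1=(348.09, 374.68) c2=(307.87, 219.46) c3=(208.85, 259.59)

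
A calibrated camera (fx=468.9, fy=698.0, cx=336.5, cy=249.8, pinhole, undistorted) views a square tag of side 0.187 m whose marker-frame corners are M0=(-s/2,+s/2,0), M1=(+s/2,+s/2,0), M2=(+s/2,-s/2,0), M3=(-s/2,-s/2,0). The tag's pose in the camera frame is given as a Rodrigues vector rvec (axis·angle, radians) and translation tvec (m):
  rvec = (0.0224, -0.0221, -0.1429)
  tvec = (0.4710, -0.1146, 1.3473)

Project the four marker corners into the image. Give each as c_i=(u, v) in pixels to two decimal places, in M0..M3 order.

c0=(472.81, 245.27) c1=(536.63, 231.51) c2=(528.04, 135.56) c3=(463.99, 149.09)

Intrinsics K: fx=468.9, fy=698.0, cx=336.5, cy=249.8
Marker side s = 0.187 m; corners in marker frame (Z=0):
  M0 = (-0.0935, +0.0935, 0)
  M1 = (+0.0935, +0.0935, 0)
  M2 = (+0.0935, -0.0935, 0)
  M3 = (-0.0935, -0.0935, 0)
rvec = (0.0224, -0.0221, -0.1429), |rvec| = θ = 0.14632 rad = 8.384°
Rodrigues: sinθ=0.14580, 1−cosθ=0.01069; R = I + sinθ·[k]× + (1−cosθ)·[k]×²:
    [+0.98956 +0.14214 -0.02362]
    [-0.14264 +0.98956 -0.02074]
    [+0.02042 +0.02390 +0.99951]
t = (0.4710, -0.1146, 1.3473) m
M0: Pc = R·M0+t = (+0.39177, -0.00874, +1.34762); u = 468.9·(+0.39177)/1.34762 + 336.5 = 472.8133, v = 698.0·(-0.00874)/1.34762 + 249.8 = 245.2733
M1: Pc = R·M1+t = (+0.57681, -0.03541, +1.35144); u = 468.9·(+0.57681)/1.35144 + 336.5 = 536.6329, v = 698.0·(-0.03541)/1.35144 + 249.8 = 231.5097
M2: Pc = R·M2+t = (+0.55023, -0.22046, +1.34698); u = 468.9·(+0.55023)/1.34698 + 336.5 = 528.0437, v = 698.0·(-0.22046)/1.34698 + 249.8 = 135.5579
M3: Pc = R·M3+t = (+0.36519, -0.19379, +1.34316); u = 468.9·(+0.36519)/1.34316 + 336.5 = 463.9873, v = 698.0·(-0.19379)/1.34316 + 249.8 = 149.0944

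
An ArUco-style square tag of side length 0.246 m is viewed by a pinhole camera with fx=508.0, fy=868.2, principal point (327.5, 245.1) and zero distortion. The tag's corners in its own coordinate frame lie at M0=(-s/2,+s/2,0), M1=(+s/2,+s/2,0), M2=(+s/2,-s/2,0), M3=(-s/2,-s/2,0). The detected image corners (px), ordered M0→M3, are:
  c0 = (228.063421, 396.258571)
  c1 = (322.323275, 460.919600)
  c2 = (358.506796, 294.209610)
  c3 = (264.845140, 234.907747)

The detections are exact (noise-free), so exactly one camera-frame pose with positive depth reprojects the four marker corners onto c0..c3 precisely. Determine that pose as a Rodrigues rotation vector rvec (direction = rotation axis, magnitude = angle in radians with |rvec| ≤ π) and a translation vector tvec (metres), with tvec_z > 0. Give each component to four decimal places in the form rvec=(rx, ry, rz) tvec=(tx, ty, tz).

rvec=(-0.1058, 0.1159, 0.3554) tvec=(-0.0834, 0.1418, 1.2265)

Intrinsics K: fx=508.0, fy=868.2, cx=327.5, cy=245.1
Marker side s = 0.246 m; corners in marker frame (Z=0):
  M0 = (-0.1230, +0.1230, 0)
  M1 = (+0.1230, +0.1230, 0)
  M2 = (+0.1230, -0.1230, 0)
  M3 = (-0.1230, -0.1230, 0)
Detected image corners:
  c0 = (228.063421, 396.258571) px
  c1 = (322.323275, 460.919600) px
  c2 = (358.506796, 294.209610) px
  c3 = (264.845140, 234.907747) px
Planar DLT: solve 8×8 A·h = b for H (H[2,2]=1):
  H  [+350.46111 -168.13755 +292.96620]
  H  [+214.68214 +643.23941 +345.48358]
  H  [-0.10729 -0.06754 +1.00000]
B = K⁻¹H; ‖b₁‖=0.815300, ‖b₂‖=0.815300; λ = 2/(‖b₁‖+‖b₂‖) = 1.226542, sign → tz>0 ⇒ λ=+1.226542
r₁ = λ·B[:,0] = (+0.93101,+0.34044,-0.13160); r₂ = λ·B[:,1] = (-0.35256,+0.93212,-0.08284)
r₃ = r₁×r₂ = (+0.09446,+0.12352,+0.98784); SVD([r₁ r₂ r₃]) → R = UVᵀ:
  R  [+0.93101 -0.35256 +0.09446]
  R  [+0.34044 +0.93212 +0.12352]
  R  [-0.13160 -0.08284 +0.98784]
t = (-0.08338, +0.14182, +1.22654) m
tr R = 2.850964; θ = arccos((tr R − 1)/2) = 0.388490 rad = 22.259°
axis k = ((R−Rᵀ)₃₂, (R−Rᵀ)₁₃, (R−Rᵀ)₂₁) / (2 sinθ) = (-0.272391, +0.298397, +0.914747)
rvec = θ·k = (-0.105821, +0.115924, +0.355370)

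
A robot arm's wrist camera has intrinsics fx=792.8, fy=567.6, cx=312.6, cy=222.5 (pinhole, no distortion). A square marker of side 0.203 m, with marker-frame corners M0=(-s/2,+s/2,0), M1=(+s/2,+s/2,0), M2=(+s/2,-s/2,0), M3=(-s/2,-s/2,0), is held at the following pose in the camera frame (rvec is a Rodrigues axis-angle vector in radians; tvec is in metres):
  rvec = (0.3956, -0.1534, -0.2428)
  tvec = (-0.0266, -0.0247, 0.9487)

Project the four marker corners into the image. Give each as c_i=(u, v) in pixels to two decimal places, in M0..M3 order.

Intrinsics K: fx=792.8, fy=567.6, cx=312.6, cy=222.5
Marker side s = 0.203 m; corners in marker frame (Z=0):
  M0 = (-0.1015, +0.1015, 0)
  M1 = (+0.1015, +0.1015, 0)
  M2 = (+0.1015, -0.1015, 0)
  M3 = (-0.1015, -0.1015, 0)
rvec = (0.3956, -0.1534, -0.2428), |rvec| = θ = 0.48886 rad = 28.010°
Rodrigues: sinθ=0.46962, 1−cosθ=0.11713; R = I + sinθ·[k]× + (1−cosθ)·[k]×²:
    [+0.95957 +0.20350 -0.19444]
    [-0.26299 +0.89440 -0.36178]
    [+0.10029 +0.39829 +0.91176]
t = (-0.0266, -0.0247, 0.9487) m
M0: Pc = R·M0+t = (-0.10334, +0.09278, +0.97895); u = 792.8·(-0.10334)/0.97895 + 312.6 = 228.9091, v = 567.6·(+0.09278)/0.97895 + 222.5 = 276.2916
M1: Pc = R·M1+t = (+0.09145, +0.03939, +0.99930); u = 792.8·(+0.09145)/0.99930 + 312.6 = 385.1536, v = 567.6·(+0.03939)/0.99930 + 222.5 = 244.8726
M2: Pc = R·M2+t = (+0.05014, -0.14218, +0.91845); u = 792.8·(+0.05014)/0.91845 + 312.6 = 355.8815, v = 567.6·(-0.14218)/0.91845 + 222.5 = 134.6364
M3: Pc = R·M3+t = (-0.14465, -0.08879, +0.89810); u = 792.8·(-0.14465)/0.89810 + 312.6 = 184.9074, v = 567.6·(-0.08879)/0.89810 + 222.5 = 166.3852

c0=(228.91, 276.29) c1=(385.15, 244.87) c2=(355.88, 134.64) c3=(184.91, 166.39)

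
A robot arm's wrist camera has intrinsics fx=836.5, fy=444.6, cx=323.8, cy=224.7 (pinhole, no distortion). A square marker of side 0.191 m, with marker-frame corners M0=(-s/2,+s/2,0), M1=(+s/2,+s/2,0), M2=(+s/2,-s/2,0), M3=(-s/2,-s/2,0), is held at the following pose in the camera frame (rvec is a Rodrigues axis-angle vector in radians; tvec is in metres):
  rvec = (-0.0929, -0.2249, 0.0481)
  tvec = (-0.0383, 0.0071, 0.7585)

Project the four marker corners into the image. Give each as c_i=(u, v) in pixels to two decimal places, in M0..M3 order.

c0=(168.90, 283.65) c1=(379.33, 286.82) c2=(385.56, 178.29) c3=(180.71, 169.08)

Intrinsics K: fx=836.5, fy=444.6, cx=323.8, cy=224.7
Marker side s = 0.191 m; corners in marker frame (Z=0):
  M0 = (-0.0955, +0.0955, 0)
  M1 = (+0.0955, +0.0955, 0)
  M2 = (+0.0955, -0.0955, 0)
  M3 = (-0.0955, -0.0955, 0)
rvec = (-0.0929, -0.2249, 0.0481), |rvec| = θ = 0.24804 rad = 14.212°
Rodrigues: sinθ=0.24550, 1−cosθ=0.03060; R = I + sinθ·[k]× + (1−cosθ)·[k]×²:
    [+0.97369 -0.03722 -0.22482]
    [+0.05800 +0.99456 +0.08657]
    [+0.22038 -0.09733 +0.97055]
t = (-0.0383, 0.0071, 0.7585) m
M0: Pc = R·M0+t = (-0.13484, +0.09654, +0.72816); u = 836.5·(-0.13484)/0.72816 + 323.8 = 168.8959, v = 444.6·(+0.09654)/0.72816 + 224.7 = 283.6461
M1: Pc = R·M1+t = (+0.05113, +0.10762, +0.77025); u = 836.5·(+0.05113)/0.77025 + 323.8 = 379.3312, v = 444.6·(+0.10762)/0.77025 + 224.7 = 286.8194
M2: Pc = R·M2+t = (+0.05824, -0.08234, +0.78884); u = 836.5·(+0.05824)/0.78884 + 323.8 = 385.5600, v = 444.6·(-0.08234)/0.78884 + 224.7 = 178.2917
M3: Pc = R·M3+t = (-0.12773, -0.09342, +0.74675); u = 836.5·(-0.12773)/0.74675 + 323.8 = 180.7147, v = 444.6·(-0.09342)/0.74675 + 224.7 = 169.0800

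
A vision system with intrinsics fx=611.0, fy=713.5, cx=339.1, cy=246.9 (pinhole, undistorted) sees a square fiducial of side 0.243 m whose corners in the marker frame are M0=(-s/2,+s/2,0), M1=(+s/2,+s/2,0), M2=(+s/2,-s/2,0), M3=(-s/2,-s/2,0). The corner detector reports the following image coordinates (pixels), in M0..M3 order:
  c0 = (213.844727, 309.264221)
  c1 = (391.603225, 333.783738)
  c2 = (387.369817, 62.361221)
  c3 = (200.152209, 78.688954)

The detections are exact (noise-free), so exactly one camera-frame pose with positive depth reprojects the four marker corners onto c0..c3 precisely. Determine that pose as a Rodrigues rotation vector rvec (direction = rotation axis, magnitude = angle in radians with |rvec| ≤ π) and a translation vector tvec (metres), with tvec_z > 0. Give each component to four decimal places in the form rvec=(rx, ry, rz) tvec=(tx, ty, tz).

Intrinsics K: fx=611.0, fy=713.5, cx=339.1, cy=246.9
Marker side s = 0.243 m; corners in marker frame (Z=0):
  M0 = (-0.1215, +0.1215, 0)
  M1 = (+0.1215, +0.1215, 0)
  M2 = (+0.1215, -0.1215, 0)
  M3 = (-0.1215, -0.1215, 0)
Detected image corners:
  c0 = (213.844727, 309.264221) px
  c1 = (391.603225, 333.783738) px
  c2 = (387.369817, 62.361221) px
  c3 = (200.152209, 78.688954) px
Planar DLT: solve 8×8 A·h = b for H (H[2,2]=1):
  H  [+549.46273 +111.96466 +290.90761]
  H  [-112.69545 +1074.33763 +199.61404]
  H  [-0.67373 +0.24640 +1.00000]
B = K⁻¹H; ‖b₁‖=1.442427, ‖b₂‖=1.442427; λ = 2/(‖b₁‖+‖b₂‖) = 0.693276, sign → tz>0 ⇒ λ=+0.693276
r₁ = λ·B[:,0] = (+0.88268,+0.05213,-0.46708); r₂ = λ·B[:,1] = (+0.03224,+0.98477,+0.17082)
r₃ = r₁×r₂ = (+0.46887,-0.16584,+0.86756); SVD([r₁ r₂ r₃]) → R = UVᵀ:
  R  [+0.88268 +0.03224 +0.46887]
  R  [+0.05213 +0.98477 -0.16584]
  R  [-0.46708 +0.17082 +0.86756]
t = (-0.05468, -0.04595, +0.69328) m
tr R = 2.735010; θ = arccos((tr R − 1)/2) = 0.520632 rad = 29.830°
axis k = ((R−Rᵀ)₃₂, (R−Rᵀ)₁₃, (R−Rᵀ)₂₁) / (2 sinθ) = (+0.338402, +0.940789, +0.019994)
rvec = θ·k = (+0.176183, +0.489805, +0.010409)

rvec=(0.1762, 0.4898, 0.0104) tvec=(-0.0547, -0.0459, 0.6933)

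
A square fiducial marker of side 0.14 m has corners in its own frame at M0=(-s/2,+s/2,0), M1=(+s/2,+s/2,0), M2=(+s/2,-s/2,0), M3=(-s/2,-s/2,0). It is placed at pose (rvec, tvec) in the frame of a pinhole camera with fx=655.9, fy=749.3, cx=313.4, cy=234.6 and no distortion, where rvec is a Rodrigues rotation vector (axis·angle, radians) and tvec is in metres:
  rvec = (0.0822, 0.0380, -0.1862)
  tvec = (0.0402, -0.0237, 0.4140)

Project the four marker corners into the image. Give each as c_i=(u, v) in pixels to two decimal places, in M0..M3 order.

c0=(289.36, 336.87) c1=(505.61, 292.24) c2=(468.56, 40.35) c3=(247.14, 90.05)

Intrinsics K: fx=655.9, fy=749.3, cx=313.4, cy=234.6
Marker side s = 0.14 m; corners in marker frame (Z=0):
  M0 = (-0.0700, +0.0700, 0)
  M1 = (+0.0700, +0.0700, 0)
  M2 = (+0.0700, -0.0700, 0)
  M3 = (-0.0700, -0.0700, 0)
rvec = (0.0822, 0.0380, -0.1862), |rvec| = θ = 0.20705 rad = 11.863°
Rodrigues: sinθ=0.20558, 1−cosθ=0.02136; R = I + sinθ·[k]× + (1−cosθ)·[k]×²:
    [+0.98201 +0.18643 +0.03010]
    [-0.18332 +0.97936 -0.08514]
    [-0.04535 +0.07809 +0.99591]
t = (0.0402, -0.0237, 0.4140) m
M0: Pc = R·M0+t = (-0.01549, +0.05769, +0.42264); u = 655.9·(-0.01549)/0.42264 + 313.4 = 289.3602, v = 749.3·(+0.05769)/0.42264 + 234.6 = 336.8739
M1: Pc = R·M1+t = (+0.12199, +0.03202, +0.41629); u = 655.9·(+0.12199)/0.41629 + 313.4 = 505.6057, v = 749.3·(+0.03202)/0.41629 + 234.6 = 292.2397
M2: Pc = R·M2+t = (+0.09589, -0.10509, +0.40536); u = 655.9·(+0.09589)/0.40536 + 313.4 = 468.5577, v = 749.3·(-0.10509)/0.40536 + 234.6 = 40.3476
M3: Pc = R·M3+t = (-0.04159, -0.07942, +0.41171); u = 655.9·(-0.04159)/0.41171 + 313.4 = 247.1415, v = 749.3·(-0.07942)/0.41171 + 234.6 = 90.0519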